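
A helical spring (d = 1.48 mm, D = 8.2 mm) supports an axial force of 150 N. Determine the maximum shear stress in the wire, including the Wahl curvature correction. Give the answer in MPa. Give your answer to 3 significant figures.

Spring index C = D/d = 8.2/1.48 = 5.5405
K_W = (4C−1)/(4C−4) + 0.615/C = 21.162/18.162 + 0.1110 = 1.2762
τ₀ = 8FD/(πd³) = 8·150·8.2/(π·1.48³) = 9840/10.184 = 966.18 MPa
τ_max = K·τ₀ = 1.2762 × 966.18 = 1233 MPa

1230 MPa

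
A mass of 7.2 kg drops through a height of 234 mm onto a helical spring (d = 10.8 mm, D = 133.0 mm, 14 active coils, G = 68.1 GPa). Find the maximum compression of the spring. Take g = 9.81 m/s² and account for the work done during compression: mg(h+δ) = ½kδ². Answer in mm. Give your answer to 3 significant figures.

k = Gd⁴/(8D³N_a) = (68.1×10³)(10.8⁴)/(8·133.0³·14) = 3.5162 N/mm
W = mg = 7.2 × 9.81 = 70.632 N
½kδ² − Wδ − Wh = 0 → δ = (W + √(W² + 2kWh))/k
δ = (70.632 + √(4988.9 + 116230))/3.5162 = (70.632 + 348.16)/3.5162 = 119.11 mm

119 mm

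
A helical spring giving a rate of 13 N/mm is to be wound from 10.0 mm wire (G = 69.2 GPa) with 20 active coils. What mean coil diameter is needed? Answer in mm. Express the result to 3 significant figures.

69.3 mm

D = (Gd⁴/(8N_a·k))^(1/3) = (69.2×10³·10.0⁴/(8·20·13))^(1/3)
  = (332692)^(1/3) = 69.2917 mm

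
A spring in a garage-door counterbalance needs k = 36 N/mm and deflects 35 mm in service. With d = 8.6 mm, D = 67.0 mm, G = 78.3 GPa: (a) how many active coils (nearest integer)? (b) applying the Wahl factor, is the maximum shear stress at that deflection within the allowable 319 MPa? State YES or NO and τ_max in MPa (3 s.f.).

N_a = Gd⁴/(8D³k) = (78.3×10³)(8.6⁴)/(8·67.0³·36) = 4.945 → N_a = 5
Actual rate k = Gd⁴/(8D³·5) = 35.602 N/mm
Working load F = kδ = 35.602·35 = 1246.1 N
C = 67.0/8.6 = 7.7907; K_W = (4C−1)/(4C−4)+0.615/C = 1.1894
τ_max = K_W·8FD/(πd³) = 1.1894·334.24 = 397.54 MPa
τ_max > 319 MPa → exceeds allowable

(a) 5 coils; (b) NO, τ_max = 398 MPa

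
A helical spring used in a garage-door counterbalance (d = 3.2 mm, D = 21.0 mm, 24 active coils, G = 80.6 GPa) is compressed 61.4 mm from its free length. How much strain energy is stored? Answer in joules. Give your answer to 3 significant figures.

k = Gd⁴/(8D³N_a) = (80.6×10³)(3.2⁴)/(8·21.0³·24) = 4.7531 N/mm
U = ½kδ² = 0.5 × 4.7531 × 61.4² = 8959.5 N·mm = 8.9595 J

8.96 J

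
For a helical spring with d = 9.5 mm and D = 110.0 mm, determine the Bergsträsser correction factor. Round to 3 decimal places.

1.115

C = D/d = 110.0/9.5 = 11.5789
K_B = (4C+2)/(4C−3) = 48.316/43.316 = 1.1154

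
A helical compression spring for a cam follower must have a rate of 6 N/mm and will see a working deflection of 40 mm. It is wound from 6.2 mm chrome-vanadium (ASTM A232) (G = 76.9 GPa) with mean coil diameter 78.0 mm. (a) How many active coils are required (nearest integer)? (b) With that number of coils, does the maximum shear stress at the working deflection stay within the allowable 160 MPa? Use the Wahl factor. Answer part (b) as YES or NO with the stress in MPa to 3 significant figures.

N_a = Gd⁴/(8D³k) = (76.9×10³)(6.2⁴)/(8·78.0³·6) = 4.988 → N_a = 5
Actual rate k = Gd⁴/(8D³·5) = 5.9862 N/mm
Working load F = kδ = 5.9862·40 = 239.45 N
C = 78.0/6.2 = 12.5806; K_W = (4C−1)/(4C−4)+0.615/C = 1.1136
τ_max = K_W·8FD/(πd³) = 1.1136·199.56 = 222.24 MPa
τ_max > 160 MPa → exceeds allowable

(a) 5 coils; (b) NO, τ_max = 222 MPa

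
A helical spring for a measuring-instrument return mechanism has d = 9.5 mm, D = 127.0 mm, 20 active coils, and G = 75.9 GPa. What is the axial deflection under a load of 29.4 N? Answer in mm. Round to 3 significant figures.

k = Gd⁴/(8D³N_a) = (75.9×10³)(9.5⁴)/(8·127.0³·20) = 1.8863 N/mm
δ = F/k = 29.4 / 1.8863 = 15.586 mm

15.6 mm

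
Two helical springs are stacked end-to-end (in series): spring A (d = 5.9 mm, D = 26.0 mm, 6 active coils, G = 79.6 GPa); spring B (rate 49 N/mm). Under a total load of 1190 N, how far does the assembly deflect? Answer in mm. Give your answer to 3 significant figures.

34.7 mm

k_A = Gd⁴/(8D³N_a) = (79.6×10³)(5.9⁴)/(8·26.0³·6) = 114.33 N/mm
Series: 1/k_eq = 1/114.33 + 1/49 = 0.029155; k_eq = 34.3 N/mm
δ = F/k_eq = 1190/34.3 = 34.694 mm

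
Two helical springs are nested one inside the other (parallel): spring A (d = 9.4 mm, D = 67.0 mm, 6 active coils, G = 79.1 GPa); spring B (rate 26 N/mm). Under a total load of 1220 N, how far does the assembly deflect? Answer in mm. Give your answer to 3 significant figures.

k_A = Gd⁴/(8D³N_a) = (79.1×10³)(9.4⁴)/(8·67.0³·6) = 42.778 N/mm
Parallel: k_eq = 42.778 + 26 = 68.778 N/mm
δ = F/k_eq = 1220/68.778 = 17.738 mm

17.7 mm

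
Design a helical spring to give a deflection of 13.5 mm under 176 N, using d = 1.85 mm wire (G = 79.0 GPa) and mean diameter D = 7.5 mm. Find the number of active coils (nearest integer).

21

Required rate k = F/δ = 176/13.5 = 13.037 N/mm
N_a = Gd⁴/(8D³k) = (79.0×10³ × 1.85⁴)/(8 × 7.5³ × 13.037)
    = 925367 / 44000 = 21.03 → 21 coils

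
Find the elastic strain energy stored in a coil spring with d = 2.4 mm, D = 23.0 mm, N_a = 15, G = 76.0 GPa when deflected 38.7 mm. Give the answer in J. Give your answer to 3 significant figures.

1.29 J

k = Gd⁴/(8D³N_a) = (76.0×10³)(2.4⁴)/(8·23.0³·15) = 1.727 N/mm
U = ½kδ² = 0.5 × 1.727 × 38.7² = 1293.3 N·mm = 1.2933 J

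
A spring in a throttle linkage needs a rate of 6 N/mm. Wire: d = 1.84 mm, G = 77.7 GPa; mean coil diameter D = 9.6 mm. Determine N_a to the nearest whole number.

N_a = Gd⁴/(8D³k) = (77.7×10³ × 1.84⁴)/(8 × 9.6³ × 6)
    = 890620 / 42467.3 = 20.97 → 21 coils

21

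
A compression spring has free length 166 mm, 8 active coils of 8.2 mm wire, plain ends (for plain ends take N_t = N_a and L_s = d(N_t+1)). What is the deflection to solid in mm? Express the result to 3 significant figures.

92.2 mm

N_t = 8; L_s = 8.2·9 = 73.8 mm
δ_solid = L₀ − L_s = 166 − 73.8 = 92.2 mm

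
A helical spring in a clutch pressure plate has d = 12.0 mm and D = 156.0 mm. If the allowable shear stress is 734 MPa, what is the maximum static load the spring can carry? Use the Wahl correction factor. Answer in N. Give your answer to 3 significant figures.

2880 N

C = D/d = 156.0/12.0 = 13.0000
K_W = (4C−1)/(4C−4) + 0.615/C = 51.000/48.000 + 0.0473 = 1.1098
τ_max = K·8FD/(πd³) → F_max = τ_allow·πd³/(8DK)
F_max = 734·π·12.0³/(8·156.0·1.1098) = 3.9846e+06/1385 = 2876.9 N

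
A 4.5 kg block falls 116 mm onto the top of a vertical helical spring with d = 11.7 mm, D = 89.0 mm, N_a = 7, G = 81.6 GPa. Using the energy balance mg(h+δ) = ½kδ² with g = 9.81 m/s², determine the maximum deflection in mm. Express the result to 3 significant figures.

17.4 mm

k = Gd⁴/(8D³N_a) = (81.6×10³)(11.7⁴)/(8·89.0³·7) = 38.733 N/mm
W = mg = 4.5 × 9.81 = 44.145 N
½kδ² − Wδ − Wh = 0 → δ = (W + √(W² + 2kWh))/k
δ = (44.145 + √(1948.8 + 396684))/38.733 = (44.145 + 631.37)/38.733 = 17.441 mm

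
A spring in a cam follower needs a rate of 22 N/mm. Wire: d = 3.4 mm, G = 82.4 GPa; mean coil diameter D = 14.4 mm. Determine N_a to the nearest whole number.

21

N_a = Gd⁴/(8D³k) = (82.4×10³ × 3.4⁴)/(8 × 14.4³ × 22)
    = 1.10114e+07 / 525533 = 20.95 → 21 coils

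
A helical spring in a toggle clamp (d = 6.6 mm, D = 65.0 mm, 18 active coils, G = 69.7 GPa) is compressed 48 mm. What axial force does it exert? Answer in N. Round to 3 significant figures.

k = Gd⁴/(8D³N_a) = (69.7×10³)(6.6⁴)/(8·65.0³·18) = 3.3443 N/mm
F = k·δ = 3.3443 × 48 = 160.53 N

161 N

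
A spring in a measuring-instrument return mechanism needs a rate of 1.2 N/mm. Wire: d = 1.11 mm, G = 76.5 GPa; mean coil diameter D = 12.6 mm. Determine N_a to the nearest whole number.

6

N_a = Gd⁴/(8D³k) = (76.5×10³ × 1.11⁴)/(8 × 12.6³ × 1.2)
    = 116132 / 19203.6 = 6.047 → 6 coils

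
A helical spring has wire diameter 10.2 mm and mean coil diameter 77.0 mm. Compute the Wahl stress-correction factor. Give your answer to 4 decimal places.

1.1960

C = D/d = 77.0/10.2 = 7.5490
K_W = (4C−1)/(4C−4) + 0.615/C = 29.196/26.196 + 0.0815 = 1.1960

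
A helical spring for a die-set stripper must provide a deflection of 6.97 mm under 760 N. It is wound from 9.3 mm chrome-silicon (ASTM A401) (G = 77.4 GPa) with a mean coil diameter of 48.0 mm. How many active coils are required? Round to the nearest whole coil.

6

Required rate k = F/δ = 760/6.97 = 109.04 N/mm
N_a = Gd⁴/(8D³k) = (77.4×10³ × 9.3⁴)/(8 × 48.0³ × 109.04)
    = 5.78992e+08 / 9.64705e+07 = 6.002 → 6 coils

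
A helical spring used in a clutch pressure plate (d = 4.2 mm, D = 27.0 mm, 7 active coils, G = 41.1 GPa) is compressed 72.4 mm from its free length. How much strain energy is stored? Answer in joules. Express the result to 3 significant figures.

k = Gd⁴/(8D³N_a) = (41.1×10³)(4.2⁴)/(8·27.0³·7) = 11.603 N/mm
U = ½kδ² = 0.5 × 11.603 × 72.4² = 30409 N·mm = 30.409 J

30.4 J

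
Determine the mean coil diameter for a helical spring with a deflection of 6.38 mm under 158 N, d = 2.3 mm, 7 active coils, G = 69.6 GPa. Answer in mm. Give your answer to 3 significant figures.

11.2 mm

Required rate k = F/δ = 158/6.38 = 24.765 N/mm
D = (Gd⁴/(8N_a·k))^(1/3) = (69.6×10³·2.3⁴/(8·7·24.765))^(1/3)
  = (1404.42)^(1/3) = 11.1986 mm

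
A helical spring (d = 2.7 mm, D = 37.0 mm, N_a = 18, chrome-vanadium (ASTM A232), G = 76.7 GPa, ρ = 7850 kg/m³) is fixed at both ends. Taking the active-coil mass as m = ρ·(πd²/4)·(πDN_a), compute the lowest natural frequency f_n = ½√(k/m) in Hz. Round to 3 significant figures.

k = Gd⁴/(8D³N_a) = (76.7×10³)(2.7⁴)/(8·37.0³·18) = 0.55883 N/mm = 558.83 N/m
Wire length L = πDN_a = π·37.0·18 = 2092.3 mm
m = ρ·(πd²/4)·L = 7850 × 5.7256×10⁻⁶ m² × 2.0923 m = 0.09404 kg
f_n = ½√(k/m) = 0.5·√(558.83/0.09404) = 0.5·√(5942.5) = 38.544 Hz

38.5 Hz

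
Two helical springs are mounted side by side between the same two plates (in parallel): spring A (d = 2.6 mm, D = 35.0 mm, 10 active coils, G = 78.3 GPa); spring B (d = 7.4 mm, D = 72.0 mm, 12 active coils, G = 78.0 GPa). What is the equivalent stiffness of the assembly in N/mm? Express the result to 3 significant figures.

k_A = Gd⁴/(8D³N_a) = (78.3×10³)(2.6⁴)/(8·35.0³·10) = 1.0432 N/mm
k_B = Gd⁴/(8D³N_a) = (78.0×10³)(7.4⁴)/(8·72.0³·12) = 6.5276 N/mm
Parallel: k_eq = 1.0432 + 6.5276 = 7.5708 N/mm

7.57 N/mm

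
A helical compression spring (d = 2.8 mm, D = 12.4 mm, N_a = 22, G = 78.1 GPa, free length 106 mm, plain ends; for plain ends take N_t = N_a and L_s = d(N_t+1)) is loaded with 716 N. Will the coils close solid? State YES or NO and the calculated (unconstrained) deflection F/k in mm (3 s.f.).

k = Gd⁴/(8D³N_a) = (78.1×10³)(2.8⁴)/(8·12.4³·22) = 14.306 N/mm
N_t = 22; L_s = 2.8·23 = 64.4 mm; δ_solid = L₀ − L_s = 106 − 64.4 = 41.6 mm
δ = F/k = 716/14.306 = 50.05 mm
δ ≥ δ_solid → spring goes solid

YES, δ = 50.1 mm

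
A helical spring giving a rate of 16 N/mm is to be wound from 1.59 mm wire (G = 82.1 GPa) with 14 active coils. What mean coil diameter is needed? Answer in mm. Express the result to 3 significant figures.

D = (Gd⁴/(8N_a·k))^(1/3) = (82.1×10³·1.59⁴/(8·14·16))^(1/3)
  = (292.815)^(1/3) = 6.6405 mm

6.64 mm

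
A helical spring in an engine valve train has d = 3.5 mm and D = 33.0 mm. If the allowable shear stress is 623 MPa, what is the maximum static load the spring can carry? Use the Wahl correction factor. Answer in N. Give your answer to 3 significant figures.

C = D/d = 33.0/3.5 = 9.4286
K_W = (4C−1)/(4C−4) + 0.615/C = 36.714/33.714 + 0.0652 = 1.1542
τ_max = K·8FD/(πd³) → F_max = τ_allow·πd³/(8DK)
F_max = 623·π·3.5³/(8·33.0·1.1542) = 83915/304.71 = 275.39 N

275 N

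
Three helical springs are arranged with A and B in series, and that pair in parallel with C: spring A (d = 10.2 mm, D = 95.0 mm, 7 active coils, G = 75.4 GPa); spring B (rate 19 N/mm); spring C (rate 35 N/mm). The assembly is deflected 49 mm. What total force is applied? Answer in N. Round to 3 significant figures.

k_A = Gd⁴/(8D³N_a) = (75.4×10³)(10.2⁴)/(8·95.0³·7) = 16.999 N/mm
Springs A,B series: k_AB = 1/(1/16.999+1/19) = 8.9718 N/mm; parallel with C: k_eq = 8.9718+35 = 43.972 N/mm
F = k_eq·δ = 43.972·49 = 2154.6 N

2150 N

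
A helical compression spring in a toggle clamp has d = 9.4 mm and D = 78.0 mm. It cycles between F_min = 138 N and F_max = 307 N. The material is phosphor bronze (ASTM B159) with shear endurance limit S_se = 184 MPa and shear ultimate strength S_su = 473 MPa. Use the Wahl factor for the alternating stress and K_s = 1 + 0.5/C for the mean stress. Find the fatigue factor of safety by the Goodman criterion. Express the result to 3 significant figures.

C = D/d = 78.0/9.4 = 8.2979; K_W = (4C−1)/(4C−4)+0.615/C = 1.1769; K_s = 1+0.5/C = 1.0603
F_a = (F_max−F_min)/2 = 84.5 N; F_m = (F_max+F_min)/2 = 222.5 N
τ_a = K_W·8F_aD/(πd³) = 1.1769 × 20.207 = 23.782 MPa
τ_m = K_s·8F_mD/(πd³) = 1.0603 × 53.209 = 56.415 MPa
Goodman: 1/n_f = τ_a/S_se + τ_m/S_su = 23.782/184 + 56.415/473 = 0.12925 + 0.11927 = 0.24852
n_f = 1/0.24852 = 4.024

4.02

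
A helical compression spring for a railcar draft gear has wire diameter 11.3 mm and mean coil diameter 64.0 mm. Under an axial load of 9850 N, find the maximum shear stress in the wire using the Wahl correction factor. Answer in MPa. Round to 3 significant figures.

Spring index C = D/d = 64.0/11.3 = 5.6637
K_W = (4C−1)/(4C−4) + 0.615/C = 21.655/18.655 + 0.1086 = 1.2694
τ₀ = 8FD/(πd³) = 8·9850·64.0/(π·11.3³) = 5.0432e+06/4533 = 1112.6 MPa
τ_max = K·τ₀ = 1.2694 × 1112.6 = 1412.3 MPa

1410 MPa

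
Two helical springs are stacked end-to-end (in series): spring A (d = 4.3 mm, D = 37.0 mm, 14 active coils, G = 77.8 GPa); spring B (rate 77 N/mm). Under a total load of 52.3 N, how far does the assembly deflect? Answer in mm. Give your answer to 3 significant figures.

k_A = Gd⁴/(8D³N_a) = (77.8×10³)(4.3⁴)/(8·37.0³·14) = 4.6885 N/mm
Series: 1/k_eq = 1/4.6885 + 1/77 = 0.22628; k_eq = 4.4194 N/mm
δ = F/k_eq = 52.3/4.4194 = 11.834 mm

11.8 mm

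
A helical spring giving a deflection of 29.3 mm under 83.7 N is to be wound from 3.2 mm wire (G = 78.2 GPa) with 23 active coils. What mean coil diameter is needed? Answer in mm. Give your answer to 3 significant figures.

25.0 mm

Required rate k = F/δ = 83.7/29.3 = 2.8567 N/mm
D = (Gd⁴/(8N_a·k))^(1/3) = (78.2×10³·3.2⁴/(8·23·2.8567))^(1/3)
  = (15600.2)^(1/3) = 24.9868 mm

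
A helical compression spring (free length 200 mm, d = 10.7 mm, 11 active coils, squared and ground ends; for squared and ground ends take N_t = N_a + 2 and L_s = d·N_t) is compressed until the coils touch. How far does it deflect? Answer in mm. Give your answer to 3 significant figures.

60.9 mm

N_t = 13; L_s = 10.7·13 = 139.1 mm
δ_solid = L₀ − L_s = 200 − 139.1 = 60.9 mm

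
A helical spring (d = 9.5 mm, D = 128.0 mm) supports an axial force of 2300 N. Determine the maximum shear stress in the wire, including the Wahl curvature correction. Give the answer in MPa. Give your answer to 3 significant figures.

967 MPa

Spring index C = D/d = 128.0/9.5 = 13.4737
K_W = (4C−1)/(4C−4) + 0.615/C = 52.895/49.895 + 0.0456 = 1.1058
τ₀ = 8FD/(πd³) = 8·2300·128.0/(π·9.5³) = 2.3552e+06/2693.5 = 874.39 MPa
τ_max = K·τ₀ = 1.1058 × 874.39 = 966.88 MPa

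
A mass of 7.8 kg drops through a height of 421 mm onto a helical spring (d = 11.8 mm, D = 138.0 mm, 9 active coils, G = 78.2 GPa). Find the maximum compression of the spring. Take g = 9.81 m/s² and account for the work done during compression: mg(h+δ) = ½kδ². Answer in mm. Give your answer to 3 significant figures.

k = Gd⁴/(8D³N_a) = (78.2×10³)(11.8⁴)/(8·138.0³·9) = 8.0124 N/mm
W = mg = 7.8 × 9.81 = 76.518 N
½kδ² − Wδ − Wh = 0 → δ = (W + √(W² + 2kWh))/k
δ = (76.518 + √(5855 + 516227))/8.0124 = (76.518 + 722.55)/8.0124 = 99.729 mm

99.7 mm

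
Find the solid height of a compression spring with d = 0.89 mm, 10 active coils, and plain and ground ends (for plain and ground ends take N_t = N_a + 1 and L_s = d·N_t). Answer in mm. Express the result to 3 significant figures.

9.79 mm

plain and ground ends: N_t = N_a + 1 = 10 + 1 = 11
L_s = d·N_t = 0.89 × 11 = 9.79 mm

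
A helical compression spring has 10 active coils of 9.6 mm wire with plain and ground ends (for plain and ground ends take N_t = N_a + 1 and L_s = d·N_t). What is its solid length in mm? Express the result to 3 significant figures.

106 mm

plain and ground ends: N_t = N_a + 1 = 10 + 1 = 11
L_s = d·N_t = 9.6 × 11 = 105.6 mm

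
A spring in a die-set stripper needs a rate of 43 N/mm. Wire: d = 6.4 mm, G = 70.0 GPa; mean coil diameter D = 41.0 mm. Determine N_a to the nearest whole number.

N_a = Gd⁴/(8D³k) = (70.0×10³ × 6.4⁴)/(8 × 41.0³ × 43)
    = 1.17441e+08 / 2.37088e+07 = 4.953 → 5 coils

5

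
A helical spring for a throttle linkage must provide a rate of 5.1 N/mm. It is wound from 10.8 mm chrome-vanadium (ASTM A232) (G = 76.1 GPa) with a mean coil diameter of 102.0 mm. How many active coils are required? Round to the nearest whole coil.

24

N_a = Gd⁴/(8D³k) = (76.1×10³ × 10.8⁴)/(8 × 102.0³ × 5.1)
    = 1.03533e+09 / 4.32973e+07 = 23.91 → 24 coils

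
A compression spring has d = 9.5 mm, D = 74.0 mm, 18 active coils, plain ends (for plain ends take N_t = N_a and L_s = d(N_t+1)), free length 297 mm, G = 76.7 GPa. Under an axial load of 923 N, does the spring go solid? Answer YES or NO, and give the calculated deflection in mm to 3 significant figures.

NO, δ = 86.2 mm

k = Gd⁴/(8D³N_a) = (76.7×10³)(9.5⁴)/(8·74.0³·18) = 10.706 N/mm
N_t = 18; L_s = 9.5·19 = 180.5 mm; δ_solid = L₀ − L_s = 297 − 180.5 = 116.5 mm
δ = F/k = 923/10.706 = 86.212 mm
δ < δ_solid → spring does not go solid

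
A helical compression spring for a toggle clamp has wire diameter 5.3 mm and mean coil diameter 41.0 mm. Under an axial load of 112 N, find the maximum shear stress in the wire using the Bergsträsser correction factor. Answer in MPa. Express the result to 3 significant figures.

92.6 MPa

Spring index C = D/d = 41.0/5.3 = 7.7358
K_B = (4C+2)/(4C−3) = 32.943/27.943 = 1.1789
τ₀ = 8FD/(πd³) = 8·112·41.0/(π·5.3³) = 36736/467.71 = 78.544 MPa
τ_max = K·τ₀ = 1.1789 × 78.544 = 92.598 MPa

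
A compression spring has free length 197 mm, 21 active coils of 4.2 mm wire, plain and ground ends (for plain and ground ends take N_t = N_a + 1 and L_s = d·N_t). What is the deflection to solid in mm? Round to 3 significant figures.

N_t = 22; L_s = 4.2·22 = 92.4 mm
δ_solid = L₀ − L_s = 197 − 92.4 = 104.6 mm

105 mm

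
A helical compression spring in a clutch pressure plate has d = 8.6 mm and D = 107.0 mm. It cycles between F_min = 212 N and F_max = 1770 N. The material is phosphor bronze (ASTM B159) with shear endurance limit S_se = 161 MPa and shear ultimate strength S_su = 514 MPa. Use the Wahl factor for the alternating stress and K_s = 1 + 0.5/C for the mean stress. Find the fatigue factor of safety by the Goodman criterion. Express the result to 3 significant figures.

0.315

C = D/d = 107.0/8.6 = 12.4419; K_W = (4C−1)/(4C−4)+0.615/C = 1.1150; K_s = 1+0.5/C = 1.0402
F_a = (F_max−F_min)/2 = 779 N; F_m = (F_max+F_min)/2 = 991 N
τ_a = K_W·8F_aD/(πd³) = 1.1150 × 333.71 = 372.08 MPa
τ_m = K_s·8F_mD/(πd³) = 1.0402 × 424.52 = 441.58 MPa
Goodman: 1/n_f = τ_a/S_se + τ_m/S_su = 372.08/161 + 441.58/514 = 2.31104 + 0.85911 = 3.1701
n_f = 1/3.1701 = 0.3154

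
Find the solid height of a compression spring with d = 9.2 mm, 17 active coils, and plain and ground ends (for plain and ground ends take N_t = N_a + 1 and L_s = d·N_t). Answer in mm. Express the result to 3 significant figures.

plain and ground ends: N_t = N_a + 1 = 17 + 1 = 18
L_s = d·N_t = 9.2 × 18 = 165.6 mm

166 mm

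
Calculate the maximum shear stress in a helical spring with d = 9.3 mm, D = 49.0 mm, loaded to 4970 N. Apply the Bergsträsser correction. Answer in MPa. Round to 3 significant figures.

Spring index C = D/d = 49.0/9.3 = 5.2688
K_B = (4C+2)/(4C−3) = 23.075/18.075 = 1.2766
τ₀ = 8FD/(πd³) = 8·4970·49.0/(π·9.3³) = 1.94824e+06/2527 = 770.98 MPa
τ_max = K·τ₀ = 1.2766 × 770.98 = 984.25 MPa

984 MPa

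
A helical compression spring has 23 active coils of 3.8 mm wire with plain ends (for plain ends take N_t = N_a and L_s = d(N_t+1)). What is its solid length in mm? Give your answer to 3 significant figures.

plain ends: N_t = N_a = 23
L_s = d·(N_t+1) = 3.8 × 24 = 91.2 mm

91.2 mm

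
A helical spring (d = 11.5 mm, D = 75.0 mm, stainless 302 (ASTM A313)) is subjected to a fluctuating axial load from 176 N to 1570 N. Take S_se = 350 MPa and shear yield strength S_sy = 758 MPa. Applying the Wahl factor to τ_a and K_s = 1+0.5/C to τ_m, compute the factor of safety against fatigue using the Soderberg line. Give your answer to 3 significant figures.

2.16

C = D/d = 75.0/11.5 = 6.5217; K_W = (4C−1)/(4C−4)+0.615/C = 1.2301; K_s = 1+0.5/C = 1.0767
F_a = (F_max−F_min)/2 = 697 N; F_m = (F_max+F_min)/2 = 873 N
τ_a = K_W·8F_aD/(πd³) = 1.2301 × 87.527 = 107.67 MPa
τ_m = K_s·8F_mD/(πd³) = 1.0767 × 109.63 = 118.03 MPa
Soderberg: 1/n_f = τ_a/S_se + τ_m/S_sy = 107.67/350 + 118.03/758 = 0.30763 + 0.15572 = 0.46334
n_f = 1/0.46334 = 2.158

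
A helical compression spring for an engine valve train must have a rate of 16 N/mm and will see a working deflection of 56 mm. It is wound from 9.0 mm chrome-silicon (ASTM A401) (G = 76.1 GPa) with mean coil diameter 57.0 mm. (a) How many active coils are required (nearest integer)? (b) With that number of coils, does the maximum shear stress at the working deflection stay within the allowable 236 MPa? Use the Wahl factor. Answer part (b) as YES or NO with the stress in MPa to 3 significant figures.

N_a = Gd⁴/(8D³k) = (76.1×10³)(9.0⁴)/(8·57.0³·16) = 21.06 → N_a = 21
Actual rate k = Gd⁴/(8D³·21) = 16.048 N/mm
Working load F = kδ = 16.048·56 = 898.69 N
C = 57.0/9.0 = 6.3333; K_W = (4C−1)/(4C−4)+0.615/C = 1.2377
τ_max = K_W·8FD/(πd³) = 1.2377·178.94 = 221.47 MPa
τ_max ≤ 236 MPa → acceptable

(a) 21 coils; (b) YES, τ_max = 221 MPa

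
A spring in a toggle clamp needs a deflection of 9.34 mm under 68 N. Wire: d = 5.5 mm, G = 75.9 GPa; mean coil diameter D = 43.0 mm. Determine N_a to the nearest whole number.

Required rate k = F/δ = 68/9.34 = 7.2805 N/mm
N_a = Gd⁴/(8D³k) = (75.9×10³ × 5.5⁴)/(8 × 43.0³ × 7.2805)
    = 6.94532e+07 / 4.63081e+06 = 15 → 15 coils

15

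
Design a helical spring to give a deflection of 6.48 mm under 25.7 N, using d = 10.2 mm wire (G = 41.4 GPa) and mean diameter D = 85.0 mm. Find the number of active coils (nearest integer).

23

Required rate k = F/δ = 25.7/6.48 = 3.966 N/mm
N_a = Gd⁴/(8D³k) = (41.4×10³ × 10.2⁴)/(8 × 85.0³ × 3.966)
    = 4.48127e+08 / 1.94852e+07 = 23 → 23 coils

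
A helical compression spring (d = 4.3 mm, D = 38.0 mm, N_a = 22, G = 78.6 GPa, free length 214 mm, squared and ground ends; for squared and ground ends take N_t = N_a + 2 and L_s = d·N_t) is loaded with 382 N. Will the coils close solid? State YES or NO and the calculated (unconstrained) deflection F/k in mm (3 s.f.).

k = Gd⁴/(8D³N_a) = (78.6×10³)(4.3⁴)/(8·38.0³·22) = 2.7825 N/mm
N_t = 24; L_s = 4.3·24 = 103.2 mm; δ_solid = L₀ − L_s = 214 − 103.2 = 110.8 mm
δ = F/k = 382/2.7825 = 137.29 mm
δ ≥ δ_solid → spring goes solid

YES, δ = 137 mm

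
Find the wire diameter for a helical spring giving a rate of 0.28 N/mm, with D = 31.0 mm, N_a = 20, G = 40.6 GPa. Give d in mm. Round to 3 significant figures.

d = (8D³N_a·k / G)^(1/4) = (8·31.0³·20·0.28 / (40.6×10³))^0.25
  = (32.873)^0.25 = 2.3945 mm

2.39 mm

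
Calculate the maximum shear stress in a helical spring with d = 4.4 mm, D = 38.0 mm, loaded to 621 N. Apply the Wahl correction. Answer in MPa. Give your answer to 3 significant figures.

825 MPa

Spring index C = D/d = 38.0/4.4 = 8.6364
K_W = (4C−1)/(4C−4) + 0.615/C = 33.545/30.545 + 0.0712 = 1.1694
τ₀ = 8FD/(πd³) = 8·621·38.0/(π·4.4³) = 188784/267.61 = 705.44 MPa
τ_max = K·τ₀ = 1.1694 × 705.44 = 824.95 MPa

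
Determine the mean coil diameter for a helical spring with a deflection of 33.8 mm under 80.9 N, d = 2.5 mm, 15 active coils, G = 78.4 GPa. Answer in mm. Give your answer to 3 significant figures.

Required rate k = F/δ = 80.9/33.8 = 2.3935 N/mm
D = (Gd⁴/(8N_a·k))^(1/3) = (78.4×10³·2.5⁴/(8·15·2.3935))^(1/3)
  = (10662.6)^(1/3) = 22.0100 mm

22.0 mm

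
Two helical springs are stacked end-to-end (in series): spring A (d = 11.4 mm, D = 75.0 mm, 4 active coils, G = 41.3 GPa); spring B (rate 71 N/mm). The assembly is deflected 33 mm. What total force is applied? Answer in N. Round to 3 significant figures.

k_A = Gd⁴/(8D³N_a) = (41.3×10³)(11.4⁴)/(8·75.0³·4) = 51.67 N/mm
Series: 1/k_eq = 1/51.67 + 1/71 = 0.033438; k_eq = 29.906 N/mm
F = k_eq·δ = 29.906·33 = 986.89 N

987 N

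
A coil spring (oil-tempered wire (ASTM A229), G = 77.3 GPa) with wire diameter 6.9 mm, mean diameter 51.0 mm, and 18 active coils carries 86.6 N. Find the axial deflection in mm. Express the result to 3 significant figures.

k = Gd⁴/(8D³N_a) = (77.3×10³)(6.9⁴)/(8·51.0³·18) = 9.1728 N/mm
δ = F/k = 86.6 / 9.1728 = 9.4409 mm

9.44 mm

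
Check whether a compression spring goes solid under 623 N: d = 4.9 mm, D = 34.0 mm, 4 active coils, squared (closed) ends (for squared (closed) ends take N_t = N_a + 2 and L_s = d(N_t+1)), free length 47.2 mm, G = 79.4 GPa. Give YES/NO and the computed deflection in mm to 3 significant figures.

YES, δ = 17.1 mm

k = Gd⁴/(8D³N_a) = (79.4×10³)(4.9⁴)/(8·34.0³·4) = 36.393 N/mm
N_t = 6; L_s = 4.9·7 = 34.3 mm; δ_solid = L₀ − L_s = 47.2 − 34.3 = 12.9 mm
δ = F/k = 623/36.393 = 17.119 mm
δ ≥ δ_solid → spring goes solid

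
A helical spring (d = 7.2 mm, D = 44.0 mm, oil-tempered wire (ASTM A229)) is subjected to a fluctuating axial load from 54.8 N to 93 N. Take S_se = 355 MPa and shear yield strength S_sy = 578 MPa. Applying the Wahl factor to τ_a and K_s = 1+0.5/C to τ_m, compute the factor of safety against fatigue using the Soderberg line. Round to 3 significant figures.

C = D/d = 44.0/7.2 = 6.1111; K_W = (4C−1)/(4C−4)+0.615/C = 1.2474; K_s = 1+0.5/C = 1.0818
F_a = (F_max−F_min)/2 = 19.1 N; F_m = (F_max+F_min)/2 = 73.9 N
τ_a = K_W·8F_aD/(πd³) = 1.2474 × 5.7336 = 7.152 MPa
τ_m = K_s·8F_mD/(πd³) = 1.0818 × 22.184 = 23.999 MPa
Soderberg: 1/n_f = τ_a/S_se + τ_m/S_sy = 7.152/355 + 23.999/578 = 0.02015 + 0.04152 = 0.061667
n_f = 1/0.061667 = 16.22

16.2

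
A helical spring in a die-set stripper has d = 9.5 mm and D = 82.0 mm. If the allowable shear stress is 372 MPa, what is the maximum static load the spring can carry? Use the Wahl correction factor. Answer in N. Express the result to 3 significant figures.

1310 N

C = D/d = 82.0/9.5 = 8.6316
K_W = (4C−1)/(4C−4) + 0.615/C = 33.526/30.526 + 0.0712 = 1.1695
τ_max = K·8FD/(πd³) → F_max = τ_allow·πd³/(8DK)
F_max = 372·π·9.5³/(8·82.0·1.1695) = 1.002e+06/767.21 = 1306 N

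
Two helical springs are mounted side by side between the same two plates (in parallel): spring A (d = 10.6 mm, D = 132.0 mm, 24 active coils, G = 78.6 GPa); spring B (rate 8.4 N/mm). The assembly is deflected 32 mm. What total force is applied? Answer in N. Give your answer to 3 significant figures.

k_A = Gd⁴/(8D³N_a) = (78.6×10³)(10.6⁴)/(8·132.0³·24) = 2.2471 N/mm
Parallel: k_eq = 2.2471 + 8.4 = 10.647 N/mm
F = k_eq·δ = 10.647·32 = 340.71 N

341 N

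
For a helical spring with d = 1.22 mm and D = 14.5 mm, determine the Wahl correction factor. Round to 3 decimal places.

1.121

C = D/d = 14.5/1.22 = 11.8852
K_W = (4C−1)/(4C−4) + 0.615/C = 46.541/43.541 + 0.0517 = 1.1206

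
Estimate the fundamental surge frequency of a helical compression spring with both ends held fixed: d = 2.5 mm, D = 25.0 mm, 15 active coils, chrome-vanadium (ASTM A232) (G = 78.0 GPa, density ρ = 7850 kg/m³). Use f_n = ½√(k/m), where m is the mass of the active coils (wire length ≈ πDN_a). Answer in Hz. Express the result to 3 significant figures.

94.6 Hz

k = Gd⁴/(8D³N_a) = (78.0×10³)(2.5⁴)/(8·25.0³·15) = 1.625 N/mm = 1625 N/m
Wire length L = πDN_a = π·25.0·15 = 1178.1 mm
m = ρ·(πd²/4)·L = 7850 × 4.9087×10⁻⁶ m² × 1.1781 m = 0.045396 kg
f_n = ½√(k/m) = 0.5·√(1625/0.045396) = 0.5·√(35796) = 94.599 Hz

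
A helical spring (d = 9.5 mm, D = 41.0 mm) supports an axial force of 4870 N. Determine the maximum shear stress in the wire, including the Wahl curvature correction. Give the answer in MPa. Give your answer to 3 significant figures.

Spring index C = D/d = 41.0/9.5 = 4.3158
K_W = (4C−1)/(4C−4) + 0.615/C = 16.263/13.263 + 0.1425 = 1.3687
τ₀ = 8FD/(πd³) = 8·4870·41.0/(π·9.5³) = 1.59736e+06/2693.5 = 593.04 MPa
τ_max = K·τ₀ = 1.3687 × 593.04 = 811.68 MPa

812 MPa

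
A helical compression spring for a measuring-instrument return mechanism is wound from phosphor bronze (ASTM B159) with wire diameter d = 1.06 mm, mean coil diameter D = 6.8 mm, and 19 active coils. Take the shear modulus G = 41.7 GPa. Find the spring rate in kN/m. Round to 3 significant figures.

1.10 kN/m

k = Gd⁴/(8D³N_a) = (41.7×10³ × 1.06⁴) / (8 × 6.8³ × 19)
  = 52645.3 / 47793.7 = 1.1015 N/mm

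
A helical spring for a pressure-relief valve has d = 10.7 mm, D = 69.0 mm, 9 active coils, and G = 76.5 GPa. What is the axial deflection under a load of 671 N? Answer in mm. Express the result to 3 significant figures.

15.8 mm

k = Gd⁴/(8D³N_a) = (76.5×10³)(10.7⁴)/(8·69.0³·9) = 42.395 N/mm
δ = F/k = 671 / 42.395 = 15.827 mm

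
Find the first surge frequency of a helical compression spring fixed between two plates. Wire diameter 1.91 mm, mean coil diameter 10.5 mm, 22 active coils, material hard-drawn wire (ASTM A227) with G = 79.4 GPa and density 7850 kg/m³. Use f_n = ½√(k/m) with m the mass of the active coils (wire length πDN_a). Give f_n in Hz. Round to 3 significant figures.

282 Hz

k = Gd⁴/(8D³N_a) = (79.4×10³)(1.91⁴)/(8·10.5³·22) = 5.1865 N/mm = 5186.5 N/m
Wire length L = πDN_a = π·10.5·22 = 725.71 mm
m = ρ·(πd²/4)·L = 7850 × 2.8652×10⁻⁶ m² × 0.72571 m = 0.016323 kg
f_n = ½√(k/m) = 0.5·√(5186.5/0.016323) = 0.5·√(3.1775e+05) = 281.85 Hz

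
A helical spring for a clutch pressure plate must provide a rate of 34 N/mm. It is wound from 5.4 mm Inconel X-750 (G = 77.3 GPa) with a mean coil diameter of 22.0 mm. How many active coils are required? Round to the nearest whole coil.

23

N_a = Gd⁴/(8D³k) = (77.3×10³ × 5.4⁴)/(8 × 22.0³ × 34)
    = 6.57286e+07 / 2.89626e+06 = 22.69 → 23 coils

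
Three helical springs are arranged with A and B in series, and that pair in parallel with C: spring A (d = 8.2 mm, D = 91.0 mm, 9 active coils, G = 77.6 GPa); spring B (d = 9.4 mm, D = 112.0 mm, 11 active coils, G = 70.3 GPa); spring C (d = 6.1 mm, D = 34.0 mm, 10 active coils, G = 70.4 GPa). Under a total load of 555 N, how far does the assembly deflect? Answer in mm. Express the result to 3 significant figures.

16.5 mm

k_A = Gd⁴/(8D³N_a) = (77.6×10³)(8.2⁴)/(8·91.0³·9) = 6.4664 N/mm
k_B = Gd⁴/(8D³N_a) = (70.3×10³)(9.4⁴)/(8·112.0³·11) = 4.4395 N/mm
k_C = Gd⁴/(8D³N_a) = (70.4×10³)(6.1⁴)/(8·34.0³·10) = 31 N/mm
Springs A,B series: k_AB = 1/(1/6.4664+1/4.4395) = 2.6323 N/mm; parallel with C: k_eq = 2.6323+31 = 33.633 N/mm
δ = F/k_eq = 555/33.633 = 16.502 mm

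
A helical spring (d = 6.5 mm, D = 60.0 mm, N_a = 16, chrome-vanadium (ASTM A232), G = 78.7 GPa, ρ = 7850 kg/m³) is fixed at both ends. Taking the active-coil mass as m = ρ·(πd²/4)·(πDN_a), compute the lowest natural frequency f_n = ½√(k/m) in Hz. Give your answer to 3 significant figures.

k = Gd⁴/(8D³N_a) = (78.7×10³)(6.5⁴)/(8·60.0³·16) = 5.0812 N/mm = 5081.2 N/m
Wire length L = πDN_a = π·60.0·16 = 3015.9 mm
m = ρ·(πd²/4)·L = 7850 × 33.183×10⁻⁶ m² × 3.0159 m = 0.78561 kg
f_n = ½√(k/m) = 0.5·√(5081.2/0.78561) = 0.5·√(6467.8) = 40.211 Hz

40.2 Hz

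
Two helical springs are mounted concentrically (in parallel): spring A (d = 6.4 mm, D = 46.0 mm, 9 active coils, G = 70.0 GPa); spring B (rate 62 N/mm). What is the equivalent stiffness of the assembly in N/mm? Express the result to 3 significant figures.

k_A = Gd⁴/(8D³N_a) = (70.0×10³)(6.4⁴)/(8·46.0³·9) = 16.758 N/mm
Parallel: k_eq = 16.758 + 62 = 78.758 N/mm

78.8 N/mm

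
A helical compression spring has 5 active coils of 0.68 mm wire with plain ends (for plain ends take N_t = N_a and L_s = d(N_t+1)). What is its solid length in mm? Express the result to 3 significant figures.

plain ends: N_t = N_a = 5
L_s = d·(N_t+1) = 0.68 × 6 = 4.08 mm

4.08 mm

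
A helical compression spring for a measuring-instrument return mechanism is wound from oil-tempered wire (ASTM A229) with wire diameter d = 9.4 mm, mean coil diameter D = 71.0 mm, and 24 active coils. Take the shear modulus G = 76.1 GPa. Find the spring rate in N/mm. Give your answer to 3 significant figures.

8.65 N/mm

k = Gd⁴/(8D³N_a) = (76.1×10³ × 9.4⁴) / (8 × 71.0³ × 24)
  = 5.9415e+08 / 6.87189e+07 = 8.6461 N/mm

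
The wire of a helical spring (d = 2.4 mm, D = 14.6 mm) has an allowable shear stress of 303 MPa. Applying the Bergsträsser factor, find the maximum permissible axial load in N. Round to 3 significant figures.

91.3 N

C = D/d = 14.6/2.4 = 6.0833
K_B = (4C+2)/(4C−3) = 26.333/21.333 = 1.2344
τ_max = K·8FD/(πd³) → F_max = τ_allow·πd³/(8DK)
F_max = 303·π·2.4³/(8·14.6·1.2344) = 13159/144.17 = 91.272 N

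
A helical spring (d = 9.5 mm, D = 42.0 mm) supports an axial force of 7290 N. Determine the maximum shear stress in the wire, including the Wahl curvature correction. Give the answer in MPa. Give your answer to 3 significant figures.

1240 MPa

Spring index C = D/d = 42.0/9.5 = 4.4211
K_W = (4C−1)/(4C−4) + 0.615/C = 16.684/13.684 + 0.1391 = 1.3583
τ₀ = 8FD/(πd³) = 8·7290·42.0/(π·9.5³) = 2.44944e+06/2693.5 = 909.38 MPa
τ_max = K·τ₀ = 1.3583 × 909.38 = 1235.2 MPa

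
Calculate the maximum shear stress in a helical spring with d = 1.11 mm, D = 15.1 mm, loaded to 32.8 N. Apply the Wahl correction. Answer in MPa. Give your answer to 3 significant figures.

1020 MPa

Spring index C = D/d = 15.1/1.11 = 13.6036
K_W = (4C−1)/(4C−4) + 0.615/C = 53.414/50.414 + 0.0452 = 1.1047
τ₀ = 8FD/(πd³) = 8·32.8·15.1/(π·1.11³) = 3962.24/4.2965 = 922.19 MPa
τ_max = K·τ₀ = 1.1047 × 922.19 = 1018.8 MPa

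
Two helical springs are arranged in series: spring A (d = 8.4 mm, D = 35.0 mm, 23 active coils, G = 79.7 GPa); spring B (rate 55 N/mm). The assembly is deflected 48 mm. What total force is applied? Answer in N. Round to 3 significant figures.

1260 N

k_A = Gd⁴/(8D³N_a) = (79.7×10³)(8.4⁴)/(8·35.0³·23) = 50.298 N/mm
Series: 1/k_eq = 1/50.298 + 1/55 = 0.038063; k_eq = 26.272 N/mm
F = k_eq·δ = 26.272·48 = 1261.1 N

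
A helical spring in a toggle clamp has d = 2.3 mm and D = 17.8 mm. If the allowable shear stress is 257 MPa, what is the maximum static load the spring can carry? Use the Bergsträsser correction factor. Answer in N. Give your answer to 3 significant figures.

58.5 N

C = D/d = 17.8/2.3 = 7.7391
K_B = (4C+2)/(4C−3) = 32.957/27.957 = 1.1788
τ_max = K·8FD/(πd³) → F_max = τ_allow·πd³/(8DK)
F_max = 257·π·2.3³/(8·17.8·1.1788) = 9823.5/167.87 = 58.519 N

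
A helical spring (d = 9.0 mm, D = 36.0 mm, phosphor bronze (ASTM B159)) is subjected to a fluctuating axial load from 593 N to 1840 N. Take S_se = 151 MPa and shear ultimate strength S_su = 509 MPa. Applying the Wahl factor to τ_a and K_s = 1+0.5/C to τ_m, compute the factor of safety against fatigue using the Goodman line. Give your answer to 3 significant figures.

0.937

C = D/d = 36.0/9.0 = 4.0000; K_W = (4C−1)/(4C−4)+0.615/C = 1.4038; K_s = 1+0.5/C = 1.1250
F_a = (F_max−F_min)/2 = 623.5 N; F_m = (F_max+F_min)/2 = 1216.5 N
τ_a = K_W·8F_aD/(πd³) = 1.4038 × 78.406 = 110.06 MPa
τ_m = K_s·8F_mD/(πd³) = 1.1250 × 152.98 = 172.1 MPa
Goodman: 1/n_f = τ_a/S_se + τ_m/S_su = 110.06/151 + 172.1/509 = 0.72889 + 0.33811 = 1.067
n_f = 1/1.067 = 0.9372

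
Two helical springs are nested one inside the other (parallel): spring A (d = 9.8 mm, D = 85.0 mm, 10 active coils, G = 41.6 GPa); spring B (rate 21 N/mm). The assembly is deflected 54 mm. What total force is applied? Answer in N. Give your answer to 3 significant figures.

1560 N

k_A = Gd⁴/(8D³N_a) = (41.6×10³)(9.8⁴)/(8·85.0³·10) = 7.81 N/mm
Parallel: k_eq = 7.81 + 21 = 28.81 N/mm
F = k_eq·δ = 28.81·54 = 1555.7 N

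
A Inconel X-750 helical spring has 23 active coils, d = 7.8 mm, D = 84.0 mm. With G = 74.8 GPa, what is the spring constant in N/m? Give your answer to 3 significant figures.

2540 N/m

k = Gd⁴/(8D³N_a) = (74.8×10³ × 7.8⁴) / (8 × 84.0³ × 23)
  = 2.76873e+08 / 1.09058e+08 = 2.5388 N/mm = 2538.8 N/m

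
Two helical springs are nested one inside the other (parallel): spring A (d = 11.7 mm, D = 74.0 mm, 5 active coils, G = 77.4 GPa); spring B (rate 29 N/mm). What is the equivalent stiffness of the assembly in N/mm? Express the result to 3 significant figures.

k_A = Gd⁴/(8D³N_a) = (77.4×10³)(11.7⁴)/(8·74.0³·5) = 89.481 N/mm
Parallel: k_eq = 89.481 + 29 = 118.48 N/mm

118 N/mm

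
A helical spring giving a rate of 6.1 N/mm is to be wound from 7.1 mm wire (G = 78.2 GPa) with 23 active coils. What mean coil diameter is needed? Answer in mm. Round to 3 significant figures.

56.2 mm

D = (Gd⁴/(8N_a·k))^(1/3) = (78.2×10³·7.1⁴/(8·23·6.1))^(1/3)
  = (177049)^(1/3) = 56.1519 mm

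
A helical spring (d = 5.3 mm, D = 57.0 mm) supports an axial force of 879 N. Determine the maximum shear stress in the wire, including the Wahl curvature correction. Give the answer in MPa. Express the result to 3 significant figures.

Spring index C = D/d = 57.0/5.3 = 10.7547
K_W = (4C−1)/(4C−4) + 0.615/C = 42.019/39.019 + 0.0572 = 1.1341
τ₀ = 8FD/(πd³) = 8·879·57.0/(π·5.3³) = 400824/467.71 = 856.99 MPa
τ_max = K·τ₀ = 1.1341 × 856.99 = 971.89 MPa

972 MPa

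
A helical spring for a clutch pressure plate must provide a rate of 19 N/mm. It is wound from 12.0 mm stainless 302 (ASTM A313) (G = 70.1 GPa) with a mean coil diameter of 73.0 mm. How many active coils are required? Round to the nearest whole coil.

25

N_a = Gd⁴/(8D³k) = (70.1×10³ × 12.0⁴)/(8 × 73.0³ × 19)
    = 1.45359e+09 / 5.91306e+07 = 24.58 → 25 coils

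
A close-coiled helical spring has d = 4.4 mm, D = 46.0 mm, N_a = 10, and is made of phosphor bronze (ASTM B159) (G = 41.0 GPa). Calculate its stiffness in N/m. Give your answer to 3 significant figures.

1970 N/m

k = Gd⁴/(8D³N_a) = (41.0×10³ × 4.4⁴) / (8 × 46.0³ × 10)
  = 1.53672e+07 / 7.78688e+06 = 1.9735 N/mm = 1973.5 N/m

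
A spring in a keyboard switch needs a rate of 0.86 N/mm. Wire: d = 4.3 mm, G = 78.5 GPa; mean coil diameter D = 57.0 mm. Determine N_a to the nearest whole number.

N_a = Gd⁴/(8D³k) = (78.5×10³ × 4.3⁴)/(8 × 57.0³ × 0.86)
    = 2.68376e+07 / 1.27413e+06 = 21.06 → 21 coils

21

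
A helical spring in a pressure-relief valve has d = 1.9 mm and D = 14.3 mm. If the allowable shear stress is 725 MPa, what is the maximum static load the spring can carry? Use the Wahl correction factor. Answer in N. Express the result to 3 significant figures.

114 N

C = D/d = 14.3/1.9 = 7.5263
K_W = (4C−1)/(4C−4) + 0.615/C = 29.105/26.105 + 0.0817 = 1.1966
τ_max = K·8FD/(πd³) → F_max = τ_allow·πd³/(8DK)
F_max = 725·π·1.9³/(8·14.3·1.1966) = 15622/136.89 = 114.12 N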